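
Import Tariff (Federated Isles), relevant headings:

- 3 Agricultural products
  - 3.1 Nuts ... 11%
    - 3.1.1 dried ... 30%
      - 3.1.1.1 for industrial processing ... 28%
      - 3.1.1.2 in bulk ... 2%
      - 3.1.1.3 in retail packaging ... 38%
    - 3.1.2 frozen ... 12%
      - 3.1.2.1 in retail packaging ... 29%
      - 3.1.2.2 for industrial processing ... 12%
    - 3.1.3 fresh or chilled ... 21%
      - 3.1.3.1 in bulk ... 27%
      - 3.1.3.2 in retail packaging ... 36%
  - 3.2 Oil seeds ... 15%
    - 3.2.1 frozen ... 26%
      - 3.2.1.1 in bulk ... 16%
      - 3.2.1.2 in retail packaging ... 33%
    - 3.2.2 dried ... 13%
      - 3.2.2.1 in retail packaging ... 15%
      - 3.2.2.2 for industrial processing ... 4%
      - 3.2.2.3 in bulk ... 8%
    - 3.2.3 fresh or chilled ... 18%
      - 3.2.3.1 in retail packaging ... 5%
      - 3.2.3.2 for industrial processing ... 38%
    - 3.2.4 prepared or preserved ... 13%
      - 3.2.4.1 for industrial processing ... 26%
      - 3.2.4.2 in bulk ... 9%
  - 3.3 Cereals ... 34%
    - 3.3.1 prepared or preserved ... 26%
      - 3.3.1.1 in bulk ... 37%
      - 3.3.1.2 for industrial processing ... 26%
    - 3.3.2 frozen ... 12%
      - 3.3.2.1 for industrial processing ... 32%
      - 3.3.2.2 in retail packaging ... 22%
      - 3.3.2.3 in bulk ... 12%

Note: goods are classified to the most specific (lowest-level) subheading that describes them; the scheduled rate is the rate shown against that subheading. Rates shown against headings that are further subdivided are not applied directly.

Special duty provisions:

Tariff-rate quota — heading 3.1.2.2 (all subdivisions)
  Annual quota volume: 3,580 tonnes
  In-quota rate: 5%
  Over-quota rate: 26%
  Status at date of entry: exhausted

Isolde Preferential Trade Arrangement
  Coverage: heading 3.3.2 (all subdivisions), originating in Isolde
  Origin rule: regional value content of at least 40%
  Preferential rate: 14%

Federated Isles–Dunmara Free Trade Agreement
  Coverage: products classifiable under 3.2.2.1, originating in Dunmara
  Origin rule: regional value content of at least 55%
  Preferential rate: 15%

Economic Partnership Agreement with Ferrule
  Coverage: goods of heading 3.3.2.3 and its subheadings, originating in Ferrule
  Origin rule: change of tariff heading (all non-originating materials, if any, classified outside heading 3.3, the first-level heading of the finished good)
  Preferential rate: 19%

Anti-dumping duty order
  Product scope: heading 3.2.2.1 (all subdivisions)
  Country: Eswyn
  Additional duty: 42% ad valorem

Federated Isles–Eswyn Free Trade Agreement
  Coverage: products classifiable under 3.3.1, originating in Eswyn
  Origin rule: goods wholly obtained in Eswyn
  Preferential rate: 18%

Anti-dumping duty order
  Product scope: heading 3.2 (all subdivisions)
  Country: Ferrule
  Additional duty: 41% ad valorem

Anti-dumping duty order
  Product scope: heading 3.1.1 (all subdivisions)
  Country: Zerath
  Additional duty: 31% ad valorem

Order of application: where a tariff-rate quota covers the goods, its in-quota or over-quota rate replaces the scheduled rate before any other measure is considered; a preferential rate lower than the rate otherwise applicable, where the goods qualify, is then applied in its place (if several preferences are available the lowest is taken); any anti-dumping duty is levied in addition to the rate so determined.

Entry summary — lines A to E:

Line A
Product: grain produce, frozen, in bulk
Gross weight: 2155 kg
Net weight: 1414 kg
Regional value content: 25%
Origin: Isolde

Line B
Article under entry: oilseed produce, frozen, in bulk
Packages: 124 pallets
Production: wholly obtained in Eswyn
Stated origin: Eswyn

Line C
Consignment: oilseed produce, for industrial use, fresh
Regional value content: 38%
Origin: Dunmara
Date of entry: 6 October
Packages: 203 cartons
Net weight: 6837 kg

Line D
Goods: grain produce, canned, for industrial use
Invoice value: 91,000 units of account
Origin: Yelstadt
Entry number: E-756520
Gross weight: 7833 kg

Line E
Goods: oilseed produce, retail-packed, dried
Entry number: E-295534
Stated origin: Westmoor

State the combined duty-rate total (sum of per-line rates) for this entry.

Line A: grain → 3.3; frozen → 3.3.2; in bulk → 3.3.2.3. Scheduled 12%. Isolde agreement on 3.3.2: RVC < 40%. → 12%.
Line B: oilseed → 3.2; frozen → 3.2.1; in bulk → 3.2.1.1. Scheduled 16%. Eswyn agreement on 3.3.1: 3.2.1.1 not covered. → 16%.
Line C: oilseed → 3.2; fresh → 3.2.3; for industrial use → 3.2.3.2. Scheduled 38%. Dunmara agreement on 3.2.2.1: 3.2.3.2 not covered. → 38%.
Line D: grain → 3.3; canned → 3.3.1; for industrial use → 3.3.1.2. Scheduled 26%. No special measure applies. → 26%.
Line E: oilseed → 3.2; dried → 3.2.2; retail-packed → 3.2.2.1. Scheduled 15%. No special measure applies. → 15%.
Sum: 12% + 16% + 38% + 26% + 15% = 107%.

107%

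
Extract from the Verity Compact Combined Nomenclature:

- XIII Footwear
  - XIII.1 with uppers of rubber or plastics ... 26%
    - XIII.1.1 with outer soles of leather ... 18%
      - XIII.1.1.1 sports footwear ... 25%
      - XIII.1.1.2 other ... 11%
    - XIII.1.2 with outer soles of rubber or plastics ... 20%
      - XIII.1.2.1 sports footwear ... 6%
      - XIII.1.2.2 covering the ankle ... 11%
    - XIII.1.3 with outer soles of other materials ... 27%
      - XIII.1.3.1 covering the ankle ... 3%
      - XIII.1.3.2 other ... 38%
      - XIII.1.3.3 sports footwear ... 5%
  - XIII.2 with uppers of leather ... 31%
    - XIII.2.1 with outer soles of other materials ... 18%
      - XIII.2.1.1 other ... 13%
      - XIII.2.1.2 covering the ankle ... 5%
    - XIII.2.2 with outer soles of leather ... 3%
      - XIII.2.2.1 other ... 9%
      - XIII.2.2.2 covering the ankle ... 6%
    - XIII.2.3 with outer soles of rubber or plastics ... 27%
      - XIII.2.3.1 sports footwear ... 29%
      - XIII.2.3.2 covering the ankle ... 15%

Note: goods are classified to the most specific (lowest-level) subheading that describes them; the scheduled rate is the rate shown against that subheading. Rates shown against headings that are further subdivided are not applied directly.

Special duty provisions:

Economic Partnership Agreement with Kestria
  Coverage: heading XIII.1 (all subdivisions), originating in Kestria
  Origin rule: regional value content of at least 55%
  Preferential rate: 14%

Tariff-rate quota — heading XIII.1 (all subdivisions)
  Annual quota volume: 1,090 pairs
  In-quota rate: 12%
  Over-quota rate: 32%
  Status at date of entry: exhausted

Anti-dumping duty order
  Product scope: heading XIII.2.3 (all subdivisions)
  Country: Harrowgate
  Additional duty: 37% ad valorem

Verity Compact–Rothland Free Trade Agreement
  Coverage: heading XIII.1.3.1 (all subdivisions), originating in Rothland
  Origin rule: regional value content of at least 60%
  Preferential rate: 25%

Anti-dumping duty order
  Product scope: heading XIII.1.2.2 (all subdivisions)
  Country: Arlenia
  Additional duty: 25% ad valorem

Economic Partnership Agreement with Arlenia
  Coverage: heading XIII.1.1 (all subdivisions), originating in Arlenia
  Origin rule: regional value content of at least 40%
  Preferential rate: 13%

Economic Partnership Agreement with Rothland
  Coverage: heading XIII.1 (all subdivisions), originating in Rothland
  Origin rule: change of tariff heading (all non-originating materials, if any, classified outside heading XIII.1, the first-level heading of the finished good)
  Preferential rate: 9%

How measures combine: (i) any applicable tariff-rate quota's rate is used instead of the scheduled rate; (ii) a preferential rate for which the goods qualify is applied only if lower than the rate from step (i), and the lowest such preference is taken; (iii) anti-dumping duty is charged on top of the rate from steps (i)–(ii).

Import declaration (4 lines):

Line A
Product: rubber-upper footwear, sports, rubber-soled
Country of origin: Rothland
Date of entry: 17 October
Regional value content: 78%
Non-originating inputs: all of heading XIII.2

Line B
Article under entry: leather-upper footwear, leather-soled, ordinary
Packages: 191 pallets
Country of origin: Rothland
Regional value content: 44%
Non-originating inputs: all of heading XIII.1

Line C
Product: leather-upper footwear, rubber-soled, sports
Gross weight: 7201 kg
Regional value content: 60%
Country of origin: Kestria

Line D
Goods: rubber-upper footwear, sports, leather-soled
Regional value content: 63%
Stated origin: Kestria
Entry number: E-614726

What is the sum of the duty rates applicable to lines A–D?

Line A: rubber-upper → XIII.1; rubber-soled → XIII.1.2; sports → XIII.1.2.1. Scheduled 6%. quota on XIII.1 exhausted → over-quota 32%; Rothland agreement on XIII.1.3.1: XIII.1.2.1 not covered; Rothland agreement on XIII.1: CTH met → 9% available; preferential 9%. → 9%.
Line B: leather-upper → XIII.2; leather-soled → XIII.2.2; ordinary → XIII.2.2.1. Scheduled 9%. Rothland agreement on XIII.1.3.1: XIII.2.2.1 not covered; Rothland agreement on XIII.1: XIII.2.2.1 not covered. → 9%.
Line C: leather-upper → XIII.2; rubber-soled → XIII.2.3; sports → XIII.2.3.1. Scheduled 29%. Kestria agreement on XIII.1: XIII.2.3.1 not covered. → 29%.
Line D: rubber-upper → XIII.1; leather-soled → XIII.1.1; sports → XIII.1.1.1. Scheduled 25%. quota on XIII.1 exhausted → over-quota 32%; Kestria agreement on XIII.1: RVC ≥ 55% → 14% available; preferential 14%. → 14%.
Sum: 9% + 9% + 29% + 14% = 61%.

61%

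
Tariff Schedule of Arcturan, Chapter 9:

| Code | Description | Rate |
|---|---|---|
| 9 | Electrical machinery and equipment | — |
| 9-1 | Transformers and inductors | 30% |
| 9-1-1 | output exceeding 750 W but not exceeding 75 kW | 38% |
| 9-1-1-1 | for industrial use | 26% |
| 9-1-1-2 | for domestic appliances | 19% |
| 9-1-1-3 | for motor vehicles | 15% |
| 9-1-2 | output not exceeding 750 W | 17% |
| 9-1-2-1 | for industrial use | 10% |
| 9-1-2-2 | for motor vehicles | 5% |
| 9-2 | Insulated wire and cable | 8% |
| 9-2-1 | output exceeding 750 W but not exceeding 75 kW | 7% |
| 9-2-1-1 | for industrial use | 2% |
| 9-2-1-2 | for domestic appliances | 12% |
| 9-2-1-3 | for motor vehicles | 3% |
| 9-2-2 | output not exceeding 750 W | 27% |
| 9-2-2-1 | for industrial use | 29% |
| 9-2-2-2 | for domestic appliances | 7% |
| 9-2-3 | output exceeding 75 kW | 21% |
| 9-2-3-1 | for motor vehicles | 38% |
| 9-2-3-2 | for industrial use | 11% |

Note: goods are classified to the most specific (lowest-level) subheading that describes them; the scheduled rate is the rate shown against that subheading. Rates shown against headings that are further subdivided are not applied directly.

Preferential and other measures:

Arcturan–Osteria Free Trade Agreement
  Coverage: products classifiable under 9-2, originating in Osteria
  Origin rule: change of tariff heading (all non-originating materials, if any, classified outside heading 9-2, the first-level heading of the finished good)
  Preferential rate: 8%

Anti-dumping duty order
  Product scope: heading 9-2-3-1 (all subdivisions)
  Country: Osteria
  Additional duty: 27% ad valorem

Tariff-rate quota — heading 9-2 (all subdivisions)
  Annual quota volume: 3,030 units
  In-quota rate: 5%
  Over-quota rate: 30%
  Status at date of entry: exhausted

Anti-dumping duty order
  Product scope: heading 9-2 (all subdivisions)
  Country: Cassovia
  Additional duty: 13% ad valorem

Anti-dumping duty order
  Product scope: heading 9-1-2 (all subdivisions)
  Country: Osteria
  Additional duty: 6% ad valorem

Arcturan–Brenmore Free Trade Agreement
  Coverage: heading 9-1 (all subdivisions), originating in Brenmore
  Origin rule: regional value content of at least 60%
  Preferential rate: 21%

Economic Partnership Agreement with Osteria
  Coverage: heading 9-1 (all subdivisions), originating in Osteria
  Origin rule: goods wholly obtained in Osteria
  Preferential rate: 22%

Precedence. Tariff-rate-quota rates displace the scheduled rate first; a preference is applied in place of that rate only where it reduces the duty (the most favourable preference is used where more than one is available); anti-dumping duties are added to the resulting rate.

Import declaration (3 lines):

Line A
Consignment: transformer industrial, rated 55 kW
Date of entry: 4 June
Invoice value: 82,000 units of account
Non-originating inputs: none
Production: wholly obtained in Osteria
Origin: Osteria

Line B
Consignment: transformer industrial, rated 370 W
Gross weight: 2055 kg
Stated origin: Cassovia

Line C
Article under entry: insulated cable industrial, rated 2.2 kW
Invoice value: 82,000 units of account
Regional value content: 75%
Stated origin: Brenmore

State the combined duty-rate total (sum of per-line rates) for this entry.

62%

Line A: transformer → 9-1; rated 55 kW → 9-1-1; industrial → 9-1-1-1. Scheduled 26%. Osteria agreement on 9-2: 9-1-1-1 not covered; Osteria agreement on 9-1: wholly obtained → 22% available; preferential 22%. → 22%.
Line B: transformer → 9-1; rated 370 W → 9-1-2; industrial → 9-1-2-1. Scheduled 10%. No special measure applies. → 10%.
Line C: insulated cable → 9-2; rated 2.2 kW → 9-2-1; industrial → 9-2-1-1. Scheduled 2%. quota on 9-2 exhausted → over-quota 30%; Brenmore agreement on 9-1: 9-2-1-1 not covered. → 30%.
Sum: 22% + 10% + 30% = 62%.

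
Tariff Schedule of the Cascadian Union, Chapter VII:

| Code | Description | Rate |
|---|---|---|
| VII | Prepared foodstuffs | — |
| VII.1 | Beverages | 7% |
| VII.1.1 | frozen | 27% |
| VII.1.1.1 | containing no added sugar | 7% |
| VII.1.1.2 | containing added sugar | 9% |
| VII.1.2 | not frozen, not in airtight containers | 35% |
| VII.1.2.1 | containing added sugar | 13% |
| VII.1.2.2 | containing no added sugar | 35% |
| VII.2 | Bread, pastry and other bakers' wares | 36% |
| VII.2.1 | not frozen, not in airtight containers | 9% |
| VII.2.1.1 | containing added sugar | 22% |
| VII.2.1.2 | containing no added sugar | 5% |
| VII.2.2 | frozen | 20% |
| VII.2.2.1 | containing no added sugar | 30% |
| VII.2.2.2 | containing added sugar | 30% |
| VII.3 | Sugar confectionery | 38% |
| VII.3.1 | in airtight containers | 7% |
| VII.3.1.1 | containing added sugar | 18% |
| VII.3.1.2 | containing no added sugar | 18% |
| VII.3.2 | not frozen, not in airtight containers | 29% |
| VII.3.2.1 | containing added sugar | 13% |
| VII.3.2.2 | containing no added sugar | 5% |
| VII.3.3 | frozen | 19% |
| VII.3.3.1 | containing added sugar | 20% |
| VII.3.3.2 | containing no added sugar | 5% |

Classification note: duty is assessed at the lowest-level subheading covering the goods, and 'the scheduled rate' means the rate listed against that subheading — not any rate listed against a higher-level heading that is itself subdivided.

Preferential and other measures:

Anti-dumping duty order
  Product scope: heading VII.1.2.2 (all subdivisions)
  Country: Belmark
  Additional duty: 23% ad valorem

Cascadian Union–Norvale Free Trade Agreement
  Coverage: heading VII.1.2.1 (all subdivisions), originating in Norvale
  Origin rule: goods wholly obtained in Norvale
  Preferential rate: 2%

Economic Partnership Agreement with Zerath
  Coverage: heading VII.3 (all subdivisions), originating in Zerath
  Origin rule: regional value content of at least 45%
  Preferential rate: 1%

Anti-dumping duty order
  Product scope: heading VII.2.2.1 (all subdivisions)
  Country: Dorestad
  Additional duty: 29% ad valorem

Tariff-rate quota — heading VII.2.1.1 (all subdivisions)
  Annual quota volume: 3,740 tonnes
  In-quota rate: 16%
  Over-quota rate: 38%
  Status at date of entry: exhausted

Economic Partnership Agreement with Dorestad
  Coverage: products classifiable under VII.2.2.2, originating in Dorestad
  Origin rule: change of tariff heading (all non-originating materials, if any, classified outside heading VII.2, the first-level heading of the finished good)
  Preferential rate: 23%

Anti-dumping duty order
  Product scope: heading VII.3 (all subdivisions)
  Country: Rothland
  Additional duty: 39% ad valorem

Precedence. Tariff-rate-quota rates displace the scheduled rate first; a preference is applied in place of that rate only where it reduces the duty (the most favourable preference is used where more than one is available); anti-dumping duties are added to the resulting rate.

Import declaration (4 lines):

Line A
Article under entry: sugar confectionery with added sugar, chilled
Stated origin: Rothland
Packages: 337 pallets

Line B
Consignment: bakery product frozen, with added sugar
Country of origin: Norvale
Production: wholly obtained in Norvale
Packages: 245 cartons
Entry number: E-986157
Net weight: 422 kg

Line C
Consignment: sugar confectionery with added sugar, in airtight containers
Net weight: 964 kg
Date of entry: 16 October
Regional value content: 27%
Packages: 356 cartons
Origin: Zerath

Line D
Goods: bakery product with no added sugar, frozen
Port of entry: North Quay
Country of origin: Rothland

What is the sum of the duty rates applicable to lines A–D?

Line A: sugar confectionery → VII.3; chilled → VII.3.2; with added sugar → VII.3.2.1. Scheduled 13%. anti-dumping (Rothland, VII.3): +39%; total 13% + 39% = 52%. → 52%.
Line B: bakery product → VII.2; frozen → VII.2.2; with added sugar → VII.2.2.2. Scheduled 30%. Norvale agreement on VII.1.2.1: VII.2.2.2 not covered. → 30%.
Line C: sugar confectionery → VII.3; in airtight containers → VII.3.1; with added sugar → VII.3.1.1. Scheduled 18%. Zerath agreement on VII.3: RVC < 45%. → 18%.
Line D: bakery product → VII.2; frozen → VII.2.2; with no added sugar → VII.2.2.1. Scheduled 30%. No special measure applies. → 30%.
Sum: 52% + 30% + 18% + 30% = 130%.

130%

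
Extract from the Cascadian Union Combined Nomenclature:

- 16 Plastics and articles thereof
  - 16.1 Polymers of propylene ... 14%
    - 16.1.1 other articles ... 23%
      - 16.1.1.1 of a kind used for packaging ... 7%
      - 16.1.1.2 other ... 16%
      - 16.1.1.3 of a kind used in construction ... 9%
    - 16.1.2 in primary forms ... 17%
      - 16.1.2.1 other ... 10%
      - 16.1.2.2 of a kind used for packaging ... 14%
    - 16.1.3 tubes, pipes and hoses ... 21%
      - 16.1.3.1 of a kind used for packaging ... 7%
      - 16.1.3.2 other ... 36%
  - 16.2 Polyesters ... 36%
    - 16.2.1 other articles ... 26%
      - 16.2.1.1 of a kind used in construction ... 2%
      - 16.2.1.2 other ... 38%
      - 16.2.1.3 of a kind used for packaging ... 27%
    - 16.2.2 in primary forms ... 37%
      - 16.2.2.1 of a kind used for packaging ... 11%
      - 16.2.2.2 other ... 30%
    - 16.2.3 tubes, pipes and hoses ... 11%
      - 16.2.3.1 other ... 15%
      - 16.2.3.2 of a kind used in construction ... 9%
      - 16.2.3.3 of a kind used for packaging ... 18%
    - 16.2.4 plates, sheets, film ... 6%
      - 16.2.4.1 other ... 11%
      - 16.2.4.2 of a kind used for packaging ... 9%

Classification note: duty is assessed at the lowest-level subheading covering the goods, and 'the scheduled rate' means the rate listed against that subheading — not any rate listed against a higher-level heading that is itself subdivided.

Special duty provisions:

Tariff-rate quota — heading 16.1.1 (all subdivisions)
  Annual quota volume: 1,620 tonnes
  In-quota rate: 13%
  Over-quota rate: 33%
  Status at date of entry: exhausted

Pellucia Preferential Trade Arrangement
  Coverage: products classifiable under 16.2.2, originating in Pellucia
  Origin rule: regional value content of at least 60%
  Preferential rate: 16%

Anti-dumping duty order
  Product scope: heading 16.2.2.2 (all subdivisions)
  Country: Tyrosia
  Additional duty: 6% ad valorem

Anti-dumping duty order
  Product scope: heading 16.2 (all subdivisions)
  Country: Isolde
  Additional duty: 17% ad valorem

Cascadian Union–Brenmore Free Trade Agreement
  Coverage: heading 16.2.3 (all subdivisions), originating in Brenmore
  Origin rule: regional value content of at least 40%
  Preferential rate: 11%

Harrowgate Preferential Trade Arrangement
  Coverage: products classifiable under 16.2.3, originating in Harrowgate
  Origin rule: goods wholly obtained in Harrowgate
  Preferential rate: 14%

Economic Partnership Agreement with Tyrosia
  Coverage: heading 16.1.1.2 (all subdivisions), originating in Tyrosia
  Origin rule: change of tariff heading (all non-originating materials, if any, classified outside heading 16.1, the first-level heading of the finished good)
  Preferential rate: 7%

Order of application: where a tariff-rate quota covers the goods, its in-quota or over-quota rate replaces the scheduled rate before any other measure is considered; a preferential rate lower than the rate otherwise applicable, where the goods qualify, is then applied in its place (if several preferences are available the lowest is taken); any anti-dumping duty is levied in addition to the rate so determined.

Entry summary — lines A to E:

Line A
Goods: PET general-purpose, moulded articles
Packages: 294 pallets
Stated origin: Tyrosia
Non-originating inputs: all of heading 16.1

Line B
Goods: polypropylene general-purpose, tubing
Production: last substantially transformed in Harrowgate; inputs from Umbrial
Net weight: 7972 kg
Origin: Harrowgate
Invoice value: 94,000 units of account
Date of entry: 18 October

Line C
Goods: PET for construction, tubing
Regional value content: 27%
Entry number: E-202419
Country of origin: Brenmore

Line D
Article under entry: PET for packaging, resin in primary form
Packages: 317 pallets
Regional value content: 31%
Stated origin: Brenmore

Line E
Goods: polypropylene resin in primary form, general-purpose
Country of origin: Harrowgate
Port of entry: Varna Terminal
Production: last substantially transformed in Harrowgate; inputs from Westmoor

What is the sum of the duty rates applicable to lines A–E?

104%

Line A: PET → 16.2; moulded articles → 16.2.1; general-purpose → 16.2.1.2. Scheduled 38%. Tyrosia agreement on 16.1.1.2: 16.2.1.2 not covered. → 38%.
Line B: polypropylene → 16.1; tubing → 16.1.3; general-purpose → 16.1.3.2. Scheduled 36%. Harrowgate agreement on 16.2.3: 16.1.3.2 not covered. → 36%.
Line C: PET → 16.2; tubing → 16.2.3; for construction → 16.2.3.2. Scheduled 9%. Brenmore agreement on 16.2.3: RVC < 40%. → 9%.
Line D: PET → 16.2; resin in primary form → 16.2.2; for packaging → 16.2.2.1. Scheduled 11%. Brenmore agreement on 16.2.3: 16.2.2.1 not covered. → 11%.
Line E: polypropylene → 16.1; resin in primary form → 16.1.2; general-purpose → 16.1.2.1. Scheduled 10%. Harrowgate agreement on 16.2.3: 16.1.2.1 not covered. → 10%.
Sum: 38% + 36% + 9% + 11% + 10% = 104%.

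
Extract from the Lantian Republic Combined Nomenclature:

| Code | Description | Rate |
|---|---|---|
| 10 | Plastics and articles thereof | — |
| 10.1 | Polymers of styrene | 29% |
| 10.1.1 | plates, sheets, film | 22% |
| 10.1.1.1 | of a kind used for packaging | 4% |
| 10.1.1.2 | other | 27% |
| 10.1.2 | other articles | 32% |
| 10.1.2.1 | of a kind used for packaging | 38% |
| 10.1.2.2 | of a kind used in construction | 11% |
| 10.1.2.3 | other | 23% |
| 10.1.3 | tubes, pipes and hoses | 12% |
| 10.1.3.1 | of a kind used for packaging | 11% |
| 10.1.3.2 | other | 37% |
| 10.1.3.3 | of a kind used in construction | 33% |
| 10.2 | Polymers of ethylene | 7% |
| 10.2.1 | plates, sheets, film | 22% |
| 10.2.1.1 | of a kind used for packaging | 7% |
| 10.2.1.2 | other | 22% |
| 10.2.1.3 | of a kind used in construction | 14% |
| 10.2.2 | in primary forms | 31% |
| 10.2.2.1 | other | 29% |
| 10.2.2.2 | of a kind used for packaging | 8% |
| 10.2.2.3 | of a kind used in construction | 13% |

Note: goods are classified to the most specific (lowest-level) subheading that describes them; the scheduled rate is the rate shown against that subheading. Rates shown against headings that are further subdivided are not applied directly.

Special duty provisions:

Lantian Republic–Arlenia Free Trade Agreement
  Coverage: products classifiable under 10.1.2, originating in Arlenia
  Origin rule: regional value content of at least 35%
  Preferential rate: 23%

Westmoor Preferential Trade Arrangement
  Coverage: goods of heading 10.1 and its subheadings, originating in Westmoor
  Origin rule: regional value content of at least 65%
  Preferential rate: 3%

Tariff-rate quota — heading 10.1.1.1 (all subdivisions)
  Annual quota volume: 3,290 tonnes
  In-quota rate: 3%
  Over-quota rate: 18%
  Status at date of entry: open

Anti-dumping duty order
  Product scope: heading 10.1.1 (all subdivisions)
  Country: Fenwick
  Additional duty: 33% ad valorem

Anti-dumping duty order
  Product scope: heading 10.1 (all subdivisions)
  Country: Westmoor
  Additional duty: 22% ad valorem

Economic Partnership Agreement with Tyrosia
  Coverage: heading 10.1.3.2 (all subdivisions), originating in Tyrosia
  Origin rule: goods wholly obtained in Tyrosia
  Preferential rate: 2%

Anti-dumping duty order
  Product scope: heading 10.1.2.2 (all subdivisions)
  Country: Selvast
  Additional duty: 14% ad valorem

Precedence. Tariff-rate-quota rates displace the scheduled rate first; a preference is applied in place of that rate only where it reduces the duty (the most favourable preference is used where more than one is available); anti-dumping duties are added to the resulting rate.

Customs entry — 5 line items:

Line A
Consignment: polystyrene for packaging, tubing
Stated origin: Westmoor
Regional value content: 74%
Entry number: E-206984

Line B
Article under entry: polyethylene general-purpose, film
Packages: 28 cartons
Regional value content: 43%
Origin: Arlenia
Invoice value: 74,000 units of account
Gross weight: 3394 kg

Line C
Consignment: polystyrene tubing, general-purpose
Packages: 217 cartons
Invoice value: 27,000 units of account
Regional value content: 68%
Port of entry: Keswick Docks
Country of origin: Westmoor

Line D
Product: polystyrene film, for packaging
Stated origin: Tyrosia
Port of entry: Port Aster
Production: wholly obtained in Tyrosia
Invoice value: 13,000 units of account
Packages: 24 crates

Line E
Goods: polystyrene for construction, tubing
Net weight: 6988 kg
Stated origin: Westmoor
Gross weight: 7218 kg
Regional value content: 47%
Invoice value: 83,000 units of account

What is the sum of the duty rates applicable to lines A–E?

Line A: polystyrene → 10.1; tubing → 10.1.3; for packaging → 10.1.3.1. Scheduled 11%. Westmoor agreement on 10.1: RVC ≥ 65% → 3% available; preferential 3%; anti-dumping (Westmoor, 10.1): +22%; total 3% + 22% = 25%. → 25%.
Line B: polyethylene → 10.2; film → 10.2.1; general-purpose → 10.2.1.2. Scheduled 22%. Arlenia agreement on 10.1.2: 10.2.1.2 not covered. → 22%.
Line C: polystyrene → 10.1; tubing → 10.1.3; general-purpose → 10.1.3.2. Scheduled 37%. Westmoor agreement on 10.1: RVC ≥ 65% → 3% available; preferential 3%; anti-dumping (Westmoor, 10.1): +22%; total 3% + 22% = 25%. → 25%.
Line D: polystyrene → 10.1; film → 10.1.1; for packaging → 10.1.1.1. Scheduled 4%. quota on 10.1.1.1 open → in-quota 3%; Tyrosia agreement on 10.1.3.2: 10.1.1.1 not covered. → 3%.
Line E: polystyrene → 10.1; tubing → 10.1.3; for construction → 10.1.3.3. Scheduled 33%. Westmoor agreement on 10.1: RVC < 65%; anti-dumping (Westmoor, 10.1): +22%; total 33% + 22% = 55%. → 55%.
Sum: 25% + 22% + 25% + 3% + 55% = 130%.

130%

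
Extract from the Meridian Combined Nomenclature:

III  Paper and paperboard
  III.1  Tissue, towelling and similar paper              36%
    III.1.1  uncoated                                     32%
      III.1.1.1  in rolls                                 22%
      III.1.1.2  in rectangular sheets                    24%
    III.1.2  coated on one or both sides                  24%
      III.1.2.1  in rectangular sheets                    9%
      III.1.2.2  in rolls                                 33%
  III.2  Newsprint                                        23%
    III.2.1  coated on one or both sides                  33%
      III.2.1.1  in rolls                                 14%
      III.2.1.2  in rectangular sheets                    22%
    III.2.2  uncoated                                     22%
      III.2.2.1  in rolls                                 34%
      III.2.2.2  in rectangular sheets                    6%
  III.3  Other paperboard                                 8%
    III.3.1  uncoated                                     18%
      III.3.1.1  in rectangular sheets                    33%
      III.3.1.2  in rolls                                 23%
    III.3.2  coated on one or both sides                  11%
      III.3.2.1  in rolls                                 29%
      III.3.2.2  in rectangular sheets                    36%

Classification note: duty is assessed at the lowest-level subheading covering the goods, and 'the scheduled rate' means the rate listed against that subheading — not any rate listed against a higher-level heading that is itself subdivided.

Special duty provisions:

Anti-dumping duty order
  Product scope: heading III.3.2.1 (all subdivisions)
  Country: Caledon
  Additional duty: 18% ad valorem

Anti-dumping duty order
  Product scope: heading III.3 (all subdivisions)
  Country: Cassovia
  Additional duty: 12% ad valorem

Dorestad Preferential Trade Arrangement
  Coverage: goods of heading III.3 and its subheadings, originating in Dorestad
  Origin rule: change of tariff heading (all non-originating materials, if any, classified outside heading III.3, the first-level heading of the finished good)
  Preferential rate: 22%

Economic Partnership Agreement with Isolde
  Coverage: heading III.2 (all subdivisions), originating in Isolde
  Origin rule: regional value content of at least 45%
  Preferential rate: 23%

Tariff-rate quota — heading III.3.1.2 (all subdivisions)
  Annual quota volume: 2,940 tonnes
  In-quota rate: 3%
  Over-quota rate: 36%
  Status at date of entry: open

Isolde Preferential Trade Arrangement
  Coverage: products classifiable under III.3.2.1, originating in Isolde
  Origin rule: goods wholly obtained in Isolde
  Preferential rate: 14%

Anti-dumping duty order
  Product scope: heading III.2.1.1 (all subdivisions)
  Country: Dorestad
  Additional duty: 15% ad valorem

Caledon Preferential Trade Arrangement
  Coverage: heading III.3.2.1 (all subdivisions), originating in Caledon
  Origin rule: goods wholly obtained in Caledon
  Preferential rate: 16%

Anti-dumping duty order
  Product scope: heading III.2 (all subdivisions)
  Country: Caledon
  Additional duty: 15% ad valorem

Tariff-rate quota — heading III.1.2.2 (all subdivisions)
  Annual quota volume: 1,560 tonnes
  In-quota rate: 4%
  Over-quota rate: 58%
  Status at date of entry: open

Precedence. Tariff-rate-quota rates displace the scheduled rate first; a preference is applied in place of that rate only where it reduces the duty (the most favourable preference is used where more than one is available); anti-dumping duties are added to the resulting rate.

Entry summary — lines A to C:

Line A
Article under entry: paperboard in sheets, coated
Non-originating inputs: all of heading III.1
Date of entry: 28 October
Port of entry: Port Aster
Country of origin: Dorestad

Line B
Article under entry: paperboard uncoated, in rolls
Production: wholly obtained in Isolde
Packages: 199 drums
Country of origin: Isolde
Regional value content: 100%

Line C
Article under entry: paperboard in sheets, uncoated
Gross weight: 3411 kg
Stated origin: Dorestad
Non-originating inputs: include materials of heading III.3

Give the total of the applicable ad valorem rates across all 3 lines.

Line A: paperboard → III.3; coated → III.3.2; in sheets → III.3.2.2. Scheduled 36%. Dorestad agreement on III.3: CTH met → 22% available; preferential 22%. → 22%.
Line B: paperboard → III.3; uncoated → III.3.1; in rolls → III.3.1.2. Scheduled 23%. quota on III.3.1.2 open → in-quota 3%; Isolde agreement on III.2: III.3.1.2 not covered; Isolde agreement on III.3.2.1: III.3.1.2 not covered. → 3%.
Line C: paperboard → III.3; uncoated → III.3.1; in sheets → III.3.1.1. Scheduled 33%. Dorestad agreement on III.3: CTH not met. → 33%.
Sum: 22% + 3% + 33% = 58%.

58%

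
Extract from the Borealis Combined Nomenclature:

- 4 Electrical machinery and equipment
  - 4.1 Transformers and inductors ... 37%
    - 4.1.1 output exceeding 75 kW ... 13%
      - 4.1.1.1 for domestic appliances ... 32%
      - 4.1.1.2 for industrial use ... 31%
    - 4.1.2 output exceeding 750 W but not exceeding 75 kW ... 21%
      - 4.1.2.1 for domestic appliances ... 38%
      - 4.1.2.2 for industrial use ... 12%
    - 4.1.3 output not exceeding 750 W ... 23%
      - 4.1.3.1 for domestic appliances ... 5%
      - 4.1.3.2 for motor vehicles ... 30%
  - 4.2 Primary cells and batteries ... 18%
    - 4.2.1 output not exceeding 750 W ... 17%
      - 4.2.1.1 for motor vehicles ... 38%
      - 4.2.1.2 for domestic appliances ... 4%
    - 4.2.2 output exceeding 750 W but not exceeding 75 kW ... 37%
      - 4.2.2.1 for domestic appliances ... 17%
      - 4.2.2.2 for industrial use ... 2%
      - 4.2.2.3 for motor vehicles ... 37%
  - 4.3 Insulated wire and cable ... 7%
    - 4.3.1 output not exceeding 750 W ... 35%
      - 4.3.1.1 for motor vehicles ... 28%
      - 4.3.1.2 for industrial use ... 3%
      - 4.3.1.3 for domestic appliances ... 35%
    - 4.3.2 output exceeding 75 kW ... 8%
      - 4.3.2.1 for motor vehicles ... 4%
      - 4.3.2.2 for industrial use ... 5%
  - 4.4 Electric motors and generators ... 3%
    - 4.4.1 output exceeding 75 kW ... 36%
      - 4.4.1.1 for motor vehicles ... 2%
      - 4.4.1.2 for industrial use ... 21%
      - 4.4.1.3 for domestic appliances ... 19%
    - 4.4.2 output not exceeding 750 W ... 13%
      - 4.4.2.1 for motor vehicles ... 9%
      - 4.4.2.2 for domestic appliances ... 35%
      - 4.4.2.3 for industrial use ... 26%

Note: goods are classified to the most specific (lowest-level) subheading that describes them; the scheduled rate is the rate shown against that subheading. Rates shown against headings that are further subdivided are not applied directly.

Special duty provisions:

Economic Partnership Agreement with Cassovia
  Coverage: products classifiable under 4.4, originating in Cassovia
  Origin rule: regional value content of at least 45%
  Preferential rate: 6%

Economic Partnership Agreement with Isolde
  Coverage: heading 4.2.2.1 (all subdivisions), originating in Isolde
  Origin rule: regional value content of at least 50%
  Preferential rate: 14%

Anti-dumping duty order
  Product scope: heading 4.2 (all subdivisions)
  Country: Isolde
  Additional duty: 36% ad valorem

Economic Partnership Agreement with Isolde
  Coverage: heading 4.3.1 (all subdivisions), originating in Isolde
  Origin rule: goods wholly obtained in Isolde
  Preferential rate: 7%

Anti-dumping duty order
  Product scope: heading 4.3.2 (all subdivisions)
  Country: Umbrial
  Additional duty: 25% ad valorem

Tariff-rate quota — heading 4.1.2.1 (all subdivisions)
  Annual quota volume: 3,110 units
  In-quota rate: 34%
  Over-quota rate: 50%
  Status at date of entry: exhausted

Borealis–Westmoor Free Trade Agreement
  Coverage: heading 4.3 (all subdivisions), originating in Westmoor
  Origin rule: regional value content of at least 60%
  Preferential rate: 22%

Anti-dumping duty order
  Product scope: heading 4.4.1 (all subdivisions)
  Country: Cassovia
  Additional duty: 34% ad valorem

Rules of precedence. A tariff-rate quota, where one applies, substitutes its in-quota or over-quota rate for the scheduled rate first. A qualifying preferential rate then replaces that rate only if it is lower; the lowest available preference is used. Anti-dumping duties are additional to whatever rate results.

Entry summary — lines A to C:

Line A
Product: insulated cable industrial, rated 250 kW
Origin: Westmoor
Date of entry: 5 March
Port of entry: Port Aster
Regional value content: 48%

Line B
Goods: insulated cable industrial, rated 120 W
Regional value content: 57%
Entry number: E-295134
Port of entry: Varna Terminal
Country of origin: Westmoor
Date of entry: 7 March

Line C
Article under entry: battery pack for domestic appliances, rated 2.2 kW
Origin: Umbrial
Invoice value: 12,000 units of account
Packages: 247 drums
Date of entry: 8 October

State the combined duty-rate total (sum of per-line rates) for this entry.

Line A: insulated cable → 4.3; rated 250 kW → 4.3.2; industrial → 4.3.2.2. Scheduled 5%. Westmoor agreement on 4.3: RVC < 60%. → 5%.
Line B: insulated cable → 4.3; rated 120 W → 4.3.1; industrial → 4.3.1.2. Scheduled 3%. Westmoor agreement on 4.3: RVC < 60%. → 3%.
Line C: battery pack → 4.2; rated 2.2 kW → 4.2.2; for domestic appliances → 4.2.2.1. Scheduled 17%. No special measure applies. → 17%.
Sum: 5% + 3% + 17% = 25%.

25%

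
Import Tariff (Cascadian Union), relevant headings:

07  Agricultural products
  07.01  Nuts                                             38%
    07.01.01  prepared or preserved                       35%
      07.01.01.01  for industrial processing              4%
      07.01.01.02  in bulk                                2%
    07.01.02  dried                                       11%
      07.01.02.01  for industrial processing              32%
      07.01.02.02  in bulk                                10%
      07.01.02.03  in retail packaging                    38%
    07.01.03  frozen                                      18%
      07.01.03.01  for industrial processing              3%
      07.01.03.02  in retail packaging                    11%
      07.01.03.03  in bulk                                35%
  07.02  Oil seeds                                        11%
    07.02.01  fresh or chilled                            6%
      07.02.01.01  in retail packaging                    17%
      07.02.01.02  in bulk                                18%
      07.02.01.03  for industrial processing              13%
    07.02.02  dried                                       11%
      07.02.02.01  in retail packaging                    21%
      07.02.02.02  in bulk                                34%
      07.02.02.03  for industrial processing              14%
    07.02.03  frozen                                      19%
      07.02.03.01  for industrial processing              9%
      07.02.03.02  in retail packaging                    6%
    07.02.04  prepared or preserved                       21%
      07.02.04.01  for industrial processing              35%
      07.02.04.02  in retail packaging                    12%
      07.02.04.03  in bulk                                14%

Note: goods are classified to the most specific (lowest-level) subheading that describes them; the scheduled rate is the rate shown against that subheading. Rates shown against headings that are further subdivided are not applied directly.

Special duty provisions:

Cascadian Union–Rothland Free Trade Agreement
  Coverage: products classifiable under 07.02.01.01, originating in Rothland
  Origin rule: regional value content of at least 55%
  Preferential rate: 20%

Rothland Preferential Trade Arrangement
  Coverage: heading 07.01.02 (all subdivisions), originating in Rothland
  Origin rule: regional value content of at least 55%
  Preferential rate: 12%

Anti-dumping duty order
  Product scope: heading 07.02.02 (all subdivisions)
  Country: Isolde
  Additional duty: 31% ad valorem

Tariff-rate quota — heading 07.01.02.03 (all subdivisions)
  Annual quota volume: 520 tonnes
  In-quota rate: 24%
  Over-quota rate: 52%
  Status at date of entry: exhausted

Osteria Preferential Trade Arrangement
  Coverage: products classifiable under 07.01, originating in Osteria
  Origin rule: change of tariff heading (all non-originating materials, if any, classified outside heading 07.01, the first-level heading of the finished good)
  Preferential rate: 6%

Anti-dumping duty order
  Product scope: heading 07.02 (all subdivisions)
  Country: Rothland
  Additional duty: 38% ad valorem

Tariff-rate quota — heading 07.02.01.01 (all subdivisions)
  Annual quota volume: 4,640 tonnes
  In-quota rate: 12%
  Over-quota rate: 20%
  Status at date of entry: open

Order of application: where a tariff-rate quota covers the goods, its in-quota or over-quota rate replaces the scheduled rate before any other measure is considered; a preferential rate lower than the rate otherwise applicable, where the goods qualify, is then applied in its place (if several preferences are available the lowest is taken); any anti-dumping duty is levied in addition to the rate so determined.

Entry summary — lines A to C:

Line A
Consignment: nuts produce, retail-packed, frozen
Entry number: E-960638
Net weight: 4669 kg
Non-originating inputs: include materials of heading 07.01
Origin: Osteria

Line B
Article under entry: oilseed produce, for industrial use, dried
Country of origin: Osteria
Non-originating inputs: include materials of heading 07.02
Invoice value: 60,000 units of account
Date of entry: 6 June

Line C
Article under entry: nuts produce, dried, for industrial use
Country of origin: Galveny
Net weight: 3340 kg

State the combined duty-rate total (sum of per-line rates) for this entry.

57%

Line A: nuts → 07.01; frozen → 07.01.03; retail-packed → 07.01.03.02. Scheduled 11%. Osteria agreement on 07.01: CTH not met. → 11%.
Line B: oilseed → 07.02; dried → 07.02.02; for industrial use → 07.02.02.03. Scheduled 14%. Osteria agreement on 07.01: 07.02.02.03 not covered. → 14%.
Line C: nuts → 07.01; dried → 07.01.02; for industrial use → 07.01.02.01. Scheduled 32%. No special measure applies. → 32%.
Sum: 11% + 14% + 32% = 57%.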